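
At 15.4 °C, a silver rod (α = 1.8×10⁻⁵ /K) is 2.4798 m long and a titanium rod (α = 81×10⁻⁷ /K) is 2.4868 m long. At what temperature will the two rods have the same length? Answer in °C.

T = 301.2 °C

L₁(1 + α₁ΔT) = L₂(1 + α₂ΔT) ⇒ ΔT = (L₂ − L₁)/(α₁L₁ − α₂L₂)
L₂ − L₁ = 2.4868 − 2.4798 = 7.00×10⁻³ m
α₁L₁ − α₂L₂ = 1.8×10⁻⁵×2.4798 − 81×10⁻⁷×2.4868 = 2.449332×10⁻⁵ m/K
ΔT = 7.00×10⁻³ / 2.449332×10⁻⁵ = 285.792 K
T = 15.4 + 285.792 = 301.192 °C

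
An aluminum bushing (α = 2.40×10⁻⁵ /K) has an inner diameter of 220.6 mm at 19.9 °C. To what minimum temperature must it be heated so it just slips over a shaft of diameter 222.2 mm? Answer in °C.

T = 322 °C

Required Δd = 222.2 − 220.6 = 1.6 mm
Δd = αd₀ΔT ⇒ ΔT = Δd/(αd₀) = 1.6 / (2.40×10⁻⁵ × 220.6) = 302.21 K
T_min = 19.9 + 302.21 = 322.11 °C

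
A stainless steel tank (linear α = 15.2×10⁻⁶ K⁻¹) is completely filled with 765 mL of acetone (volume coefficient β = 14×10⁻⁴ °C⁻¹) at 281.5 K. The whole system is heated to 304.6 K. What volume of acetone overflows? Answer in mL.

23.9 mL

The tank also expands: β_container ≈ 3α = 4.56×10⁻⁵ /K
Net overflow = V₀(β_liq − 3α_cont)ΔT
β − 3α = 1.40×10⁻³ − 4.56×10⁻⁵ = 1.3544×10⁻³ /K; ΔT = 23.1 K
ΔV = 765 × 1.3544×10⁻³ × 23.1 = 23.9 mL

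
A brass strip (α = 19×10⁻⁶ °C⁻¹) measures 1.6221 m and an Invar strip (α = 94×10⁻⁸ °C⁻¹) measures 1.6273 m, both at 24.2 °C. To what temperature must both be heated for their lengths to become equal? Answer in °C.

T = 201.7 °C

L₁(1 + α₁ΔT) = L₂(1 + α₂ΔT) ⇒ ΔT = (L₂ − L₁)/(α₁L₁ − α₂L₂)
L₂ − L₁ = 1.6273 − 1.6221 = 5.20×10⁻³ m
α₁L₁ − α₂L₂ = 19×10⁻⁶×1.6221 − 94×10⁻⁸×1.6273 = 2.9290238×10⁻⁵ m/K
ΔT = 5.20×10⁻³ / 2.9290238×10⁻⁵ = 177.534 K
T = 24.2 + 177.534 = 201.734 °C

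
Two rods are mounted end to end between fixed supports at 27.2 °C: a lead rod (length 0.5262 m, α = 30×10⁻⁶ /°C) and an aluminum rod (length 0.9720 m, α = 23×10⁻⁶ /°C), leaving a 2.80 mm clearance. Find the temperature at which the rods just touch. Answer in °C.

α₁L₁ = 1.5786×10⁻⁵ m/K, α₂L₂ = 2.2356×10⁻⁵ m/K → total 3.8142×10⁻⁵ m/K
ΔT = g/(α₁L₁+α₂L₂) = 2.80×10⁻³ / 3.8142×10⁻⁵ = 73.41 K
T = 27.2 + 73.41 = 100.61 °C

T = 101 °C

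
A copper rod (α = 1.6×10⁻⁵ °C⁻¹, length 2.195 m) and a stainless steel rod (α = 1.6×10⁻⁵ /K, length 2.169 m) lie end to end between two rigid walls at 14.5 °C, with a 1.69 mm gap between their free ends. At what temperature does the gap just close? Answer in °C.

α₁L₁ = 3.512×10⁻⁵ m/K, α₂L₂ = 3.4704×10⁻⁵ m/K → total 6.9824×10⁻⁵ m/K
ΔT = g/(α₁L₁+α₂L₂) = 1.69×10⁻³ / 6.9824×10⁻⁵ = 24.204 K
T = 14.5 + 24.204 = 38.704 °C

T = 38.7 °C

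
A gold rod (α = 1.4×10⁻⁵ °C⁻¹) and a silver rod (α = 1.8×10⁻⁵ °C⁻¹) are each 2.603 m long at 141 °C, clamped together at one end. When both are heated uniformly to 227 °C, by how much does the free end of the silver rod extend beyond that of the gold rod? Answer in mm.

0.895 mm

ΔT = 86 K
gold: ΔL = 1.4×10⁻⁵ × 2.603 m × 86 = 3.1340×10⁻³ m = 3.1340 mm
silver: ΔL = 1.8×10⁻⁵ × 2.603 m × 86 = 4.0294×10⁻³ m = 4.0294 mm
difference = 4.0294 − 3.1340 = 0.8954 mm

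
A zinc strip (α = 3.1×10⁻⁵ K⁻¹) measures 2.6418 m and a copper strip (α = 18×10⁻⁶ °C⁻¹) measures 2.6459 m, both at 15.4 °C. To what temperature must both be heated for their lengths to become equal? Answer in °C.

Equal length when α₁L₁ΔT − α₂L₂ΔT = L₂ − L₁ = 4.10×10⁻³ m
α₁L₁ = 8.18958×10⁻⁵, α₂L₂ = 4.76262×10⁻⁵ → Δ(αL) = 3.42696×10⁻⁵ m/K
ΔT = 4.10×10⁻³ / 3.42696×10⁻⁵ = 119.640 K, so T = 15.4 + 119.640 = 135.040 °C

T = 135.0 °C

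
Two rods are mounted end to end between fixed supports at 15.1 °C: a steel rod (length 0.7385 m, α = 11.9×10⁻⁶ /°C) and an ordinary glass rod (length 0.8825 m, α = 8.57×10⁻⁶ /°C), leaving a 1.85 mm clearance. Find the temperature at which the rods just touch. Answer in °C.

α₁L₁ = 8.78815×10⁻⁶ m/K, α₂L₂ = 7.563025×10⁻⁶ m/K → total 1.6351175×10⁻⁵ m/K
ΔT = g/(α₁L₁+α₂L₂) = 1.85×10⁻³ / 1.6351175×10⁻⁵ = 113.14 K
T = 15.1 + 113.14 = 128.24 °C

T = 128 °C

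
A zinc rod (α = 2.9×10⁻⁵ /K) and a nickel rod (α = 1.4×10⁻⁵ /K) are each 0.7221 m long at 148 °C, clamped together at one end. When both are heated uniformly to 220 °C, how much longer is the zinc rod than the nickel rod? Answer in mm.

ΔT = 72 K
zinc: ΔL = 2.9×10⁻⁵ × 0.7221 m × 72 = 1.5077×10⁻³ m = 1.5077 mm
nickel: ΔL = 1.4×10⁻⁵ × 0.7221 m × 72 = 7.2788×10⁻⁴ m = 0.72788 mm
difference = 1.5077 − 0.72788 = 0.77982 mm

0.780 mm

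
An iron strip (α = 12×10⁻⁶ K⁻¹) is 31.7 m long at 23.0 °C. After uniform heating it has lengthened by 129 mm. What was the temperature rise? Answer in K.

ΔT = 339 K

ΔL = αL₀ΔT ⇒ ΔT = ΔL / (αL₀)
ΔT = 129×10⁻³ m / (12×10⁻⁶ × 31.7 m) = 339.12 K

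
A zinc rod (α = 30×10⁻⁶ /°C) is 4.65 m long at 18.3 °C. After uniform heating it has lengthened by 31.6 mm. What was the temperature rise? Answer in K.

ΔT = 227 K

ΔL = αL₀ΔT ⇒ ΔT = ΔL / (αL₀)
ΔT = 31.6×10⁻³ m / (30×10⁻⁶ × 4.65 m) = 226.52 K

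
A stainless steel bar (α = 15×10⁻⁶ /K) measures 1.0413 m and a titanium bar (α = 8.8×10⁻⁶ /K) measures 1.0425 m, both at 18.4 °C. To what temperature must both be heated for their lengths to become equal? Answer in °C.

L₁(1 + α₁ΔT) = L₂(1 + α₂ΔT) ⇒ ΔT = (L₂ − L₁)/(α₁L₁ − α₂L₂)
L₂ − L₁ = 1.0425 − 1.0413 = 1.20×10⁻³ m
α₁L₁ − α₂L₂ = 15×10⁻⁶×1.0413 − 8.8×10⁻⁶×1.0425 = 6.4455×10⁻⁶ m/K
ΔT = 1.20×10⁻³ / 6.4455×10⁻⁶ = 186.176 K
T = 18.4 + 186.176 = 204.576 °C

T = 204.6 °C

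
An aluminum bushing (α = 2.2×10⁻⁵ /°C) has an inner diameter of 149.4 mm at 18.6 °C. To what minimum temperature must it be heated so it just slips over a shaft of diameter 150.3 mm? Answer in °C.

Required Δd = 150.3 − 149.4 = 0.9 mm
Δd = αd₀ΔT ⇒ ΔT = Δd/(αd₀) = 0.9 / (2.2×10⁻⁵ × 149.4) = 273.82 K
T_min = 18.6 + 273.82 = 292.42 °C

T = 292 °C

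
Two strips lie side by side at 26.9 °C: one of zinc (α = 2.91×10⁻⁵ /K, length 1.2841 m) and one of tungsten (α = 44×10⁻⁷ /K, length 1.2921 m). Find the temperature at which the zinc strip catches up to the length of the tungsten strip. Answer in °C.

T = 279.4 °C

L₁(1 + α₁ΔT) = L₂(1 + α₂ΔT) ⇒ ΔT = (L₂ − L₁)/(α₁L₁ − α₂L₂)
L₂ − L₁ = 1.2921 − 1.2841 = 8.00×10⁻³ m
α₁L₁ − α₂L₂ = 2.91×10⁻⁵×1.2841 − 44×10⁻⁷×1.2921 = 3.168207×10⁻⁵ m/K
ΔT = 8.00×10⁻³ / 3.168207×10⁻⁵ = 252.509 K
T = 26.9 + 252.509 = 279.409 °C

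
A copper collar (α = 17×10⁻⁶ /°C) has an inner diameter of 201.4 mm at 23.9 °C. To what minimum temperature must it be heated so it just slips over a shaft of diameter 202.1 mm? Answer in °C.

Required Δd = 202.1 − 201.4 = 0.7 mm
Δd = αd₀ΔT ⇒ ΔT = Δd/(αd₀) = 0.7 / (17×10⁻⁶ × 201.4) = 204.45 K
T_min = 23.9 + 204.45 = 228.35 °C

T = 228 °C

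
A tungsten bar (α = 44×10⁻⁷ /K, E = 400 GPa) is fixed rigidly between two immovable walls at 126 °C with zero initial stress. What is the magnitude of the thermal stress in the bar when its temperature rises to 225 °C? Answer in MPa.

Fully constrained: the free strain ε = αΔT is blocked, so σ = Eε = EαΔT.
|ΔT| = 99 K
σ = 400×10⁹ × 44×10⁻⁷ × 99 = 1.74×10⁸ Pa

σ = 174 MPa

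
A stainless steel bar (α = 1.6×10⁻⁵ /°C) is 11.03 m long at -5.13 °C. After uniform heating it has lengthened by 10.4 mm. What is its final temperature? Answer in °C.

ΔL = αL₀ΔT ⇒ ΔT = ΔL / (αL₀)
ΔT = 10.4×10⁻³ m / (1.6×10⁻⁵ × 11.03 m) = 58.930 K
T = -5.13 + 58.930 = 53.800 °C

T = 53.8 °C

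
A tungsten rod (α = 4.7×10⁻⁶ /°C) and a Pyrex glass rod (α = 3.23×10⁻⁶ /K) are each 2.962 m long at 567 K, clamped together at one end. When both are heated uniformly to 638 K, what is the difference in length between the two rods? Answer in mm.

0.309 mm

ΔT = 71 K
tungsten: ΔL = 4.7×10⁻⁶ × 2.962 m × 71 = 9.8842×10⁻⁴ m = 0.98842 mm
Pyrex glass: ΔL = 3.23×10⁻⁶ × 2.962 m × 71 = 6.7928×10⁻⁴ m = 0.67928 mm
difference = 0.98842 − 0.67928 = 0.30914 mm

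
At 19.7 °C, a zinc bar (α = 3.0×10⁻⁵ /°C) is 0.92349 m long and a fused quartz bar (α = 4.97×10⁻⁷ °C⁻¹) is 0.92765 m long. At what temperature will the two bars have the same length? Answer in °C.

T = 172.4 °C

L₁(1 + α₁ΔT) = L₂(1 + α₂ΔT) ⇒ ΔT = (L₂ − L₁)/(α₁L₁ − α₂L₂)
L₂ − L₁ = 0.92765 − 0.92349 = 4.16×10⁻³ m
α₁L₁ − α₂L₂ = 3.0×10⁻⁵×0.92349 − 4.97×10⁻⁷×0.92765 = 2.724365795×10⁻⁵ m/K
ΔT = 4.16×10⁻³ / 2.724365795×10⁻⁵ = 152.696 K
T = 19.7 + 152.696 = 172.396 °C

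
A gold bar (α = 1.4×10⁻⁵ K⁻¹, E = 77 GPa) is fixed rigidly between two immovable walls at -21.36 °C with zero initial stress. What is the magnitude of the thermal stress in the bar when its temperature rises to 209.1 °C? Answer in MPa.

σ = 248 MPa

Fully constrained: the free strain ε = αΔT is blocked, so σ = Eε = EαΔT.
|ΔT| = 230.46 K
σ = 77.0×10⁹ × 1.4×10⁻⁵ × 230.46 = 2.48×10⁸ Pa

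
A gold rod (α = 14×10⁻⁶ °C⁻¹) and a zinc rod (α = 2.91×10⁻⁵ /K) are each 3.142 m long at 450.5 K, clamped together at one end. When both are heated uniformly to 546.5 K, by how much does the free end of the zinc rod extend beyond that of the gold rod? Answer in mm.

ΔT = 96.0 K
gold: ΔL = 14×10⁻⁶ × 3.142 m × 96.0 = 4.2228×10⁻³ m = 4.2228 mm
zinc: ΔL = 2.91×10⁻⁵ × 3.142 m × 96.0 = 8.7775×10⁻³ m = 8.7775 mm
difference = 8.7775 − 4.2228 = 4.5547 mm

4.55 mm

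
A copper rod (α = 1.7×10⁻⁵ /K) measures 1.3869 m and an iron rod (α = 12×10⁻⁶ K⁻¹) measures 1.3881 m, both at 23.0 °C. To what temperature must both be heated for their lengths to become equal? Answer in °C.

T = 196.4 °C

Equal length when α₁L₁ΔT − α₂L₂ΔT = L₂ − L₁ = 1.20×10⁻³ m
α₁L₁ = 2.35773×10⁻⁵, α₂L₂ = 1.66572×10⁻⁵ → Δ(αL) = 6.9201×10⁻⁶ m/K
ΔT = 1.20×10⁻³ / 6.9201×10⁻⁶ = 173.408 K, so T = 23.0 + 173.408 = 196.408 °C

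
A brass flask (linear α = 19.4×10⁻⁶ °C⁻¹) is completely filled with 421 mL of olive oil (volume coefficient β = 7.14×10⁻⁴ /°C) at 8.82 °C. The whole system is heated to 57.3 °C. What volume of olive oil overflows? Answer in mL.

13.4 mL

The flask also expands: β_container ≈ 3α = 5.82×10⁻⁵ /K
Net overflow = V₀(β_liq − 3α_cont)ΔT
β − 3α = 7.14×10⁻⁴ − 5.82×10⁻⁵ = 6.558×10⁻⁴ /K; ΔT = 48.48 K
ΔV = 421 × 6.558×10⁻⁴ × 48.48 = 13.4 mL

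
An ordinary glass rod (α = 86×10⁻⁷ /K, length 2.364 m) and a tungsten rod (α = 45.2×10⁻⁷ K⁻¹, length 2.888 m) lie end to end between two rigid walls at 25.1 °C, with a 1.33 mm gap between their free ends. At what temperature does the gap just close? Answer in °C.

T = 64.9 °C

Gap closes when ΔL₁ + ΔL₂ = 1.33 mm = 1.33×10⁻³ m
(α₁L₁ + α₂L₂)ΔT = g
α₁L₁ + α₂L₂ = 86×10⁻⁷×2.364 + 45.2×10⁻⁷×2.888 = 3.338416×10⁻⁵ m/K
ΔT = 1.33×10⁻³ / 3.338416×10⁻⁵ = 39.839 K
T = 25.1 + 39.839 = 64.939 °C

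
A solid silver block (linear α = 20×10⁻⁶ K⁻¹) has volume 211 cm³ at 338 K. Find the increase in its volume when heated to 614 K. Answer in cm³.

Isotropic solid: β ≈ 3α = 6.0×10⁻⁵ /K; ΔT = 276 K
ΔV = 3αV₀ΔT = 3(20×10⁻⁶)(211)(276) = 3.49 cm³

ΔV = 3.49 cm³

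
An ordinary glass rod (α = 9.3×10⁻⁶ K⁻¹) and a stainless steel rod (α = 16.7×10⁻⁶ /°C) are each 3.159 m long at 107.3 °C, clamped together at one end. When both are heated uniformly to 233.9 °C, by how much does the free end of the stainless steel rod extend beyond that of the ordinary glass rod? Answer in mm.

ΔT = 126.6 K
ordinary glass: ΔL = 9.3×10⁻⁶ × 3.159 m × 126.6 = 3.7193×10⁻³ m = 3.7193 mm
stainless steel: ΔL = 16.7×10⁻⁶ × 3.159 m × 126.6 = 6.6788×10⁻³ m = 6.6788 mm
difference = 6.6788 − 3.7193 = 2.9595 mm

2.96 mm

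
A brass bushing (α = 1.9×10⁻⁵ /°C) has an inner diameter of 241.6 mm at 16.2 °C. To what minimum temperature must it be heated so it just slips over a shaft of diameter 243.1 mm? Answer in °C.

T = 343 °C

Required Δd = 243.1 − 241.6 = 1.5 mm
Δd = αd₀ΔT ⇒ ΔT = Δd/(αd₀) = 1.5 / (1.9×10⁻⁵ × 241.6) = 326.77 K
T_min = 16.2 + 326.77 = 342.97 °C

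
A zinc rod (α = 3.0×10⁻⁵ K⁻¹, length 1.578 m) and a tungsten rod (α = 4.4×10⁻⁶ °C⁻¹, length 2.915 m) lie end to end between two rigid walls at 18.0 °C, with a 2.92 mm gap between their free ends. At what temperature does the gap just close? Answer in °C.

T = 66.5 °C

Gap closes when ΔL₁ + ΔL₂ = 2.92 mm = 2.92×10⁻³ m
(α₁L₁ + α₂L₂)ΔT = g
α₁L₁ + α₂L₂ = 3.0×10⁻⁵×1.578 + 4.4×10⁻⁶×2.915 = 6.0166×10⁻⁵ m/K
ΔT = 2.92×10⁻³ / 6.0166×10⁻⁵ = 48.532 K
T = 18.0 + 48.532 = 66.532 °C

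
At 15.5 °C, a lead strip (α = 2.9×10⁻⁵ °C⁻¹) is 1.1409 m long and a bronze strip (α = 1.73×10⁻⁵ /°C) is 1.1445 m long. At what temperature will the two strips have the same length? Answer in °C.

L₁(1 + α₁ΔT) = L₂(1 + α₂ΔT) ⇒ ΔT = (L₂ − L₁)/(α₁L₁ − α₂L₂)
L₂ − L₁ = 1.1445 − 1.1409 = 3.60×10⁻³ m
α₁L₁ − α₂L₂ = 2.9×10⁻⁵×1.1409 − 1.73×10⁻⁵×1.1445 = 1.328625×10⁻⁵ m/K
ΔT = 3.60×10⁻³ / 1.328625×10⁻⁵ = 270.957 K
T = 15.5 + 270.957 = 286.457 °C

T = 286.5 °C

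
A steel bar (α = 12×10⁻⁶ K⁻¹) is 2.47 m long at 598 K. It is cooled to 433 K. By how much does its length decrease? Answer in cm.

|ΔT| = |433 − 598| = 165 K
ΔL = αL₀ΔT = (12×10⁻⁶)(2.47)(165) = 4.89×10⁻³ m

ΔL = 0.489 cm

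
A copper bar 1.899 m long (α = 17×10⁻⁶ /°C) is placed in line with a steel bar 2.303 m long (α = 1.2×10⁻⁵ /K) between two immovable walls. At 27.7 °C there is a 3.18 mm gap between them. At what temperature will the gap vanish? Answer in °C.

T = 80.8 °C

α₁L₁ = 3.2283×10⁻⁵ m/K, α₂L₂ = 2.7636×10⁻⁵ m/K → total 5.9919×10⁻⁵ m/K
ΔT = g/(α₁L₁+α₂L₂) = 3.18×10⁻³ / 5.9919×10⁻⁵ = 53.072 K
T = 27.7 + 53.072 = 80.772 °C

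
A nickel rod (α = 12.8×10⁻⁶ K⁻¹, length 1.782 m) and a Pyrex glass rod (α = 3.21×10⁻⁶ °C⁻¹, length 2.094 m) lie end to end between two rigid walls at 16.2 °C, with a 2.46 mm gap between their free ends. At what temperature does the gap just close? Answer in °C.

Gap closes when ΔL₁ + ΔL₂ = 2.46 mm = 2.46×10⁻³ m
(α₁L₁ + α₂L₂)ΔT = g
α₁L₁ + α₂L₂ = 12.8×10⁻⁶×1.782 + 3.21×10⁻⁶×2.094 = 2.953134×10⁻⁵ m/K
ΔT = 2.46×10⁻³ / 2.953134×10⁻⁵ = 83.301 K
T = 16.2 + 83.301 = 99.501 °C

T = 99.5 °C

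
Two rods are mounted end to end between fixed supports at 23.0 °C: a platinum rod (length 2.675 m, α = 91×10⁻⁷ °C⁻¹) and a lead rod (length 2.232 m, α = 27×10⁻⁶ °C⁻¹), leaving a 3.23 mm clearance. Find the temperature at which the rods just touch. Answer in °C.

Gap closes when ΔL₁ + ΔL₂ = 3.23 mm = 3.23×10⁻³ m
(α₁L₁ + α₂L₂)ΔT = g
α₁L₁ + α₂L₂ = 91×10⁻⁷×2.675 + 27×10⁻⁶×2.232 = 8.46065×10⁻⁵ m/K
ΔT = 3.23×10⁻³ / 8.46065×10⁻⁵ = 38.177 K
T = 23.0 + 38.177 = 61.177 °C

T = 61.2 °C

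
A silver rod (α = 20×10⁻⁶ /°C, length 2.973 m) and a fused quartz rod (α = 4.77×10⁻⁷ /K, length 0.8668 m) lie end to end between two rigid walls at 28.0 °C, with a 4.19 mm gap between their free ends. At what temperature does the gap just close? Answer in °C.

Gap closes when ΔL₁ + ΔL₂ = 4.19 mm = 4.19×10⁻³ m
(α₁L₁ + α₂L₂)ΔT = g
α₁L₁ + α₂L₂ = 20×10⁻⁶×2.973 + 4.77×10⁻⁷×0.8668 = 5.98734636×10⁻⁵ m/K
ΔT = 4.19×10⁻³ / 5.98734636×10⁻⁵ = 69.981 K
T = 28.0 + 69.981 = 97.981 °C

T = 98.0 °C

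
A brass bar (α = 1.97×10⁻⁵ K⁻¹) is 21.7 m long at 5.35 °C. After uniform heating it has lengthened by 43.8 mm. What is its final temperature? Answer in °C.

ΔL = αL₀ΔT ⇒ ΔT = ΔL / (αL₀)
ΔT = 43.8×10⁻³ m / (1.97×10⁻⁵ × 21.7 m) = 102.46 K
T = 5.35 + 102.46 = 107.81 °C

T = 108 °C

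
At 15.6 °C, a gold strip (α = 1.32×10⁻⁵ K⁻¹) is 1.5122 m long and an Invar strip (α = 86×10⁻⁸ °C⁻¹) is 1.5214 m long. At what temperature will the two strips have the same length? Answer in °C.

T = 508.8 °C

Equal length when α₁L₁ΔT − α₂L₂ΔT = L₂ − L₁ = 9.20×10⁻³ m
α₁L₁ = 1.996104×10⁻⁵, α₂L₂ = 1.308404×10⁻⁶ → Δ(αL) = 1.8652636×10⁻⁵ m/K
ΔT = 9.20×10⁻³ / 1.8652636×10⁻⁵ = 493.228 K, so T = 15.6 + 493.228 = 508.828 °C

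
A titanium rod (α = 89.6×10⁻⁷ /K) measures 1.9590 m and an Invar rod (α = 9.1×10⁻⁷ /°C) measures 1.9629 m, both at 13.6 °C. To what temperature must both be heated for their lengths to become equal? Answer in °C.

L₁(1 + α₁ΔT) = L₂(1 + α₂ΔT) ⇒ ΔT = (L₂ − L₁)/(α₁L₁ − α₂L₂)
L₂ − L₁ = 1.9629 − 1.9590 = 3.90×10⁻³ m
α₁L₁ − α₂L₂ = 89.6×10⁻⁷×1.9590 − 9.1×10⁻⁷×1.9629 = 1.5766401×10⁻⁵ m/K
ΔT = 3.90×10⁻³ / 1.5766401×10⁻⁵ = 247.361 K
T = 13.6 + 247.361 = 260.961 °C

T = 261.0 °C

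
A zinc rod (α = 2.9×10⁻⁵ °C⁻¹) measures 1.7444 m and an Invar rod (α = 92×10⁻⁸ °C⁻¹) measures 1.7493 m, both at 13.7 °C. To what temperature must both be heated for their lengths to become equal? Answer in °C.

T = 113.7 °C

Equal length when α₁L₁ΔT − α₂L₂ΔT = L₂ − L₁ = 4.90×10⁻³ m
α₁L₁ = 5.05876×10⁻⁵, α₂L₂ = 1.609356×10⁻⁶ → Δ(αL) = 4.8978244×10⁻⁵ m/K
ΔT = 4.90×10⁻³ / 4.8978244×10⁻⁵ = 100.044 K, so T = 13.7 + 100.044 = 113.744 °C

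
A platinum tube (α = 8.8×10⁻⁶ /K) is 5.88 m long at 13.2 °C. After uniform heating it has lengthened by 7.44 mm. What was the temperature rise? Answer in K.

ΔL = αL₀ΔT ⇒ ΔT = ΔL / (αL₀)
ΔT = 7.44×10⁻³ m / (8.8×10⁻⁶ × 5.88 m) = 143.78 K

ΔT = 144 K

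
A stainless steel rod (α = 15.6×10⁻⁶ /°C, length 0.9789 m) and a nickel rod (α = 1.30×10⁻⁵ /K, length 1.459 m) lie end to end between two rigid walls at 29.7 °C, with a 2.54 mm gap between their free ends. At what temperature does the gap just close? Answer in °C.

T = 104 °C

α₁L₁ = 1.527084×10⁻⁵ m/K, α₂L₂ = 1.8967×10⁻⁵ m/K → total 3.423784×10⁻⁵ m/K
ΔT = g/(α₁L₁+α₂L₂) = 2.54×10⁻³ / 3.423784×10⁻⁵ = 74.19 K
T = 29.7 + 74.19 = 103.89 °C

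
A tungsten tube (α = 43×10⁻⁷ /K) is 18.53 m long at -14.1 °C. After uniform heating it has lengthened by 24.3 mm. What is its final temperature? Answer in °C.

ΔL = αL₀ΔT ⇒ ΔT = ΔL / (αL₀)
ΔT = 24.3×10⁻³ m / (43×10⁻⁷ × 18.53 m) = 304.97 K
T = -14.1 + 304.97 = 290.87 °C

T = 291 °C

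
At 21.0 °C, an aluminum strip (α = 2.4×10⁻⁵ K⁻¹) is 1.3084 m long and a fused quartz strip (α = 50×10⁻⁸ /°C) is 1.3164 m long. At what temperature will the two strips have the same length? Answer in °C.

T = 281.2 °C

L₁(1 + α₁ΔT) = L₂(1 + α₂ΔT) ⇒ ΔT = (L₂ − L₁)/(α₁L₁ − α₂L₂)
L₂ − L₁ = 1.3164 − 1.3084 = 8.00×10⁻³ m
α₁L₁ − α₂L₂ = 2.4×10⁻⁵×1.3084 − 50×10⁻⁸×1.3164 = 3.07434×10⁻⁵ m/K
ΔT = 8.00×10⁻³ / 3.07434×10⁻⁵ = 260.218 K
T = 21.0 + 260.218 = 281.218 °C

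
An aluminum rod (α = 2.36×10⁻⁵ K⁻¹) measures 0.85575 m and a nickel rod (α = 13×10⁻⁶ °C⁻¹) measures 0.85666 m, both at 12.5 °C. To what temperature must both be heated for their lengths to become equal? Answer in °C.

T = 113.0 °C

L₁(1 + α₁ΔT) = L₂(1 + α₂ΔT) ⇒ ΔT = (L₂ − L₁)/(α₁L₁ − α₂L₂)
L₂ − L₁ = 0.85666 − 0.85575 = 9.10×10⁻⁴ m
α₁L₁ − α₂L₂ = 2.36×10⁻⁵×0.85575 − 13×10⁻⁶×0.85666 = 9.05912×10⁻⁶ m/K
ΔT = 9.10×10⁻⁴ / 9.05912×10⁻⁶ = 100.451 K
T = 12.5 + 100.451 = 112.951 °C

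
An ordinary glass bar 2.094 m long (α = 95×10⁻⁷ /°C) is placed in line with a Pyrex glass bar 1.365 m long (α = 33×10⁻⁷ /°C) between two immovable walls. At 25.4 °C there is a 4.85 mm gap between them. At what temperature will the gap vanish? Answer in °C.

T = 224 °C

Gap closes when ΔL₁ + ΔL₂ = 4.85 mm = 4.85×10⁻³ m
(α₁L₁ + α₂L₂)ΔT = g
α₁L₁ + α₂L₂ = 95×10⁻⁷×2.094 + 33×10⁻⁷×1.365 = 2.43975×10⁻⁵ m/K
ΔT = 4.85×10⁻³ / 2.43975×10⁻⁵ = 198.79 K
T = 25.4 + 198.79 = 224.19 °C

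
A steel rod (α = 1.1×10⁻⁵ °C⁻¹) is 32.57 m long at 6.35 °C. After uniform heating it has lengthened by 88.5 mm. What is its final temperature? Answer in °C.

T = 253 °C

ΔL = αL₀ΔT ⇒ ΔT = ΔL / (αL₀)
ΔT = 88.5×10⁻³ m / (1.1×10⁻⁵ × 32.57 m) = 247.02 K
T = 6.35 + 247.02 = 253.37 °C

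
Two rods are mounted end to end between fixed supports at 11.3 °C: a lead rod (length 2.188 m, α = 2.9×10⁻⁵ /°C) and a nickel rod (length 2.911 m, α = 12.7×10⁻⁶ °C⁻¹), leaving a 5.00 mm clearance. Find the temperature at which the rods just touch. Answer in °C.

α₁L₁ = 6.3452×10⁻⁵ m/K, α₂L₂ = 3.69697×10⁻⁵ m/K → total 1.004217×10⁻⁴ m/K
ΔT = g/(α₁L₁+α₂L₂) = 5.00×10⁻³ / 1.004217×10⁻⁴ = 49.790 K
T = 11.3 + 49.790 = 61.090 °C

T = 61.1 °C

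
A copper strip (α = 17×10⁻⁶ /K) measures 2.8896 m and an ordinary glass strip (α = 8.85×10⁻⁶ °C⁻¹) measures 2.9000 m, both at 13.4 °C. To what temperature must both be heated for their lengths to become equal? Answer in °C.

Equal length when α₁L₁ΔT − α₂L₂ΔT = L₂ − L₁ = 1.04×10⁻² m
α₁L₁ = 4.91232×10⁻⁵, α₂L₂ = 2.5665×10⁻⁵ → Δ(αL) = 2.34582×10⁻⁵ m/K
ΔT = 1.04×10⁻² / 2.34582×10⁻⁵ = 443.342 K, so T = 13.4 + 443.342 = 456.742 °C

T = 456.7 °C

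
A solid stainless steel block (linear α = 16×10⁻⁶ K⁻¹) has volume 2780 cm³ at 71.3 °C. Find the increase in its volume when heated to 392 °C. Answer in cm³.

ΔV = 42.8 cm³

Isotropic solid: β ≈ 3α = 4.8×10⁻⁵ /K; ΔT = 320.7 K
ΔV = 3αV₀ΔT = 3(16×10⁻⁶)(2780)(320.7) = 42.8 cm³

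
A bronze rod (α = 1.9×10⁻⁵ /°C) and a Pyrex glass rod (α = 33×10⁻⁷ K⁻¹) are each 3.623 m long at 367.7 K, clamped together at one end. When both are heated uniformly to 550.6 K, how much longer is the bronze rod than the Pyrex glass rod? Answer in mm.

ΔT = 182.9 K
bronze: ΔL = 1.9×10⁻⁵ × 3.623 m × 182.9 = 1.2590×10⁻² m = 12.590 mm
Pyrex glass: ΔL = 33×10⁻⁷ × 3.623 m × 182.9 = 2.1867×10⁻³ m = 2.1867 mm
difference = 12.590 − 2.1867 = 10.4033 mm

10.4 mm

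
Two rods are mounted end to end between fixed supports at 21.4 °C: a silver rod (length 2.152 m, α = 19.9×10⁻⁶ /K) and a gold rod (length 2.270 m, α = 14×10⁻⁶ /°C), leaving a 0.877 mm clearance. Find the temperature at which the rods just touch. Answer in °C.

α₁L₁ = 4.28248×10⁻⁵ m/K, α₂L₂ = 3.178×10⁻⁵ m/K → total 7.46048×10⁻⁵ m/K
ΔT = g/(α₁L₁+α₂L₂) = 8.77×10⁻⁴ / 7.46048×10⁻⁵ = 11.755 K
T = 21.4 + 11.755 = 33.155 °C

T = 33.2 °C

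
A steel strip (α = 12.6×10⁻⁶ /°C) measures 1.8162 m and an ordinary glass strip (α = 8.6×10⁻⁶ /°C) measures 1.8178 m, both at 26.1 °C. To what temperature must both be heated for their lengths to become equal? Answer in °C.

Equal length when α₁L₁ΔT − α₂L₂ΔT = L₂ − L₁ = 1.60×10⁻³ m
α₁L₁ = 2.288412×10⁻⁵, α₂L₂ = 1.563308×10⁻⁵ → Δ(αL) = 7.25104×10⁻⁶ m/K
ΔT = 1.60×10⁻³ / 7.25104×10⁻⁶ = 220.658 K, so T = 26.1 + 220.658 = 246.758 °C

T = 246.8 °C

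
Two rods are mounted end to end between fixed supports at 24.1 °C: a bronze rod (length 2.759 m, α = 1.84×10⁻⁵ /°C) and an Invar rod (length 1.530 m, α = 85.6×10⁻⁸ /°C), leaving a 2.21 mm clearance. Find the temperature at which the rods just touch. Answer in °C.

T = 66.5 °C

Gap closes when ΔL₁ + ΔL₂ = 2.21 mm = 2.21×10⁻³ m
(α₁L₁ + α₂L₂)ΔT = g
α₁L₁ + α₂L₂ = 1.84×10⁻⁵×2.759 + 85.6×10⁻⁸×1.530 = 5.207528×10⁻⁵ m/K
ΔT = 2.21×10⁻³ / 5.207528×10⁻⁵ = 42.439 K
T = 24.1 + 42.439 = 66.539 °C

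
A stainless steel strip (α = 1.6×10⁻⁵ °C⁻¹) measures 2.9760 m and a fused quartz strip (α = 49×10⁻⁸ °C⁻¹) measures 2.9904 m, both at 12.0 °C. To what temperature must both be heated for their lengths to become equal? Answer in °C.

T = 324.0 °C

Equal length when α₁L₁ΔT − α₂L₂ΔT = L₂ − L₁ = 1.44×10⁻² m
α₁L₁ = 4.7616×10⁻⁵, α₂L₂ = 1.465296×10⁻⁶ → Δ(αL) = 4.6150704×10⁻⁵ m/K
ΔT = 1.44×10⁻² / 4.6150704×10⁻⁵ = 312.021 K, so T = 12.0 + 312.021 = 324.021 °C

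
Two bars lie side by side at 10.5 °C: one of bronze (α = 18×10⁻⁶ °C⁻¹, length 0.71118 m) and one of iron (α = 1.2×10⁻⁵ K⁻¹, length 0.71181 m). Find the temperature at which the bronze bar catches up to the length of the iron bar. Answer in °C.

Equal length when α₁L₁ΔT − α₂L₂ΔT = L₂ − L₁ = 6.30×10⁻⁴ m
α₁L₁ = 1.280124×10⁻⁵, α₂L₂ = 8.54172×10⁻⁶ → Δ(αL) = 4.25952×10⁻⁶ m/K
ΔT = 6.30×10⁻⁴ / 4.25952×10⁻⁶ = 147.904 K, so T = 10.5 + 147.904 = 158.404 °C

T = 158.4 °C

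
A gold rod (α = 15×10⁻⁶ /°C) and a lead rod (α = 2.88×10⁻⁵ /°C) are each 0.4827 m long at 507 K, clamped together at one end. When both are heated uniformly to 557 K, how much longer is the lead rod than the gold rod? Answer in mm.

ΔT = 50 K
gold: ΔL = 15×10⁻⁶ × 0.4827 m × 50 = 3.6202×10⁻⁴ m = 0.36202 mm
lead: ΔL = 2.88×10⁻⁵ × 0.4827 m × 50 = 6.9509×10⁻⁴ m = 0.69509 mm
difference = 0.69509 − 0.36202 = 0.33307 mm

0.333 mm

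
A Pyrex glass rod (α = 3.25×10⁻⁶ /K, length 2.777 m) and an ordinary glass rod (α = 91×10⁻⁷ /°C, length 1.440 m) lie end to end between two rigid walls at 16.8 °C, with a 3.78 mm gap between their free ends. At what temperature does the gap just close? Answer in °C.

α₁L₁ = 9.02525×10⁻⁶ m/K, α₂L₂ = 1.3104×10⁻⁵ m/K → total 2.212925×10⁻⁵ m/K
ΔT = g/(α₁L₁+α₂L₂) = 3.78×10⁻³ / 2.212925×10⁻⁵ = 170.81 K
T = 16.8 + 170.81 = 187.61 °C

T = 188 °C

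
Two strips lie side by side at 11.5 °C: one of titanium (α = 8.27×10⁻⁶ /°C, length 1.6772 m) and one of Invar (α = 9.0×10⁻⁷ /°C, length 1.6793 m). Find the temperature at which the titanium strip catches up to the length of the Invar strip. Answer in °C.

T = 181.4 °C

Equal length when α₁L₁ΔT − α₂L₂ΔT = L₂ − L₁ = 2.10×10⁻³ m
α₁L₁ = 1.3870444×10⁻⁵, α₂L₂ = 1.51137×10⁻⁶ → Δ(αL) = 1.2359074×10⁻⁵ m/K
ΔT = 2.10×10⁻³ / 1.2359074×10⁻⁵ = 169.916 K, so T = 11.5 + 169.916 = 181.416 °C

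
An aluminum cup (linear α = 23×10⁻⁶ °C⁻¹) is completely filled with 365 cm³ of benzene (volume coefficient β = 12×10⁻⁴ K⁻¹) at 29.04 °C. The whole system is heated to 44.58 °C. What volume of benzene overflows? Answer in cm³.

The cup also expands: β_container ≈ 3α = 6.9×10⁻⁵ /K
Net overflow = V₀(β_liq − 3α_cont)ΔT
β − 3α = 1.20×10⁻³ − 6.9×10⁻⁵ = 1.131×10⁻³ /K; ΔT = 15.54 K
ΔV = 365 × 1.131×10⁻³ × 15.54 = 6.42 cm³

6.42 cm³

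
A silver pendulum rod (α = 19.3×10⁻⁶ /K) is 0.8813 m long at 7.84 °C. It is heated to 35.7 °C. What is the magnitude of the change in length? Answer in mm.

|ΔT| = |35.7 − 7.84| = 27.86 K
ΔL = αL₀ΔT = (19.3×10⁻⁶)(0.8813)(27.86) = 4.74×10⁻⁴ m

ΔL = 0.474 mm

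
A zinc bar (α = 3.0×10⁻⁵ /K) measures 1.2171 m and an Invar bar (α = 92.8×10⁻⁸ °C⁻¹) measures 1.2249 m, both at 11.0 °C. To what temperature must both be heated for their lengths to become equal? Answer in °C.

L₁(1 + α₁ΔT) = L₂(1 + α₂ΔT) ⇒ ΔT = (L₂ − L₁)/(α₁L₁ − α₂L₂)
L₂ − L₁ = 1.2249 − 1.2171 = 7.80×10⁻³ m
α₁L₁ − α₂L₂ = 3.0×10⁻⁵×1.2171 − 92.8×10⁻⁸×1.2249 = 3.53762928×10⁻⁵ m/K
ΔT = 7.80×10⁻³ / 3.53762928×10⁻⁵ = 220.487 K
T = 11.0 + 220.487 = 231.487 °C

T = 231.5 °C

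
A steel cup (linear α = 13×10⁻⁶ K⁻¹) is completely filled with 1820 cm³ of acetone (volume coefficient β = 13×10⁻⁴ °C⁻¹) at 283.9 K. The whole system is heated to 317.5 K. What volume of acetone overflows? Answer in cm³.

The cup also expands: β_container ≈ 3α = 3.9×10⁻⁵ /K
Net overflow = V₀(β_liq − 3α_cont)ΔT
β − 3α = 1.30×10⁻³ − 3.9×10⁻⁵ = 1.261×10⁻³ /K; ΔT = 33.6 K
ΔV = 1820 × 1.261×10⁻³ × 33.6 = 77.1 cm³

77.1 cm³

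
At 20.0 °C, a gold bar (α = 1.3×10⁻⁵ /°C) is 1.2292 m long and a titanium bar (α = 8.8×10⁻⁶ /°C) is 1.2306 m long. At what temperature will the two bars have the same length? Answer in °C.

T = 291.8 °C

L₁(1 + α₁ΔT) = L₂(1 + α₂ΔT) ⇒ ΔT = (L₂ − L₁)/(α₁L₁ − α₂L₂)
L₂ − L₁ = 1.2306 − 1.2292 = 1.40×10⁻³ m
α₁L₁ − α₂L₂ = 1.3×10⁻⁵×1.2292 − 8.8×10⁻⁶×1.2306 = 5.15032×10⁻⁶ m/K
ΔT = 1.40×10⁻³ / 5.15032×10⁻⁶ = 271.828 K
T = 20.0 + 271.828 = 291.828 °C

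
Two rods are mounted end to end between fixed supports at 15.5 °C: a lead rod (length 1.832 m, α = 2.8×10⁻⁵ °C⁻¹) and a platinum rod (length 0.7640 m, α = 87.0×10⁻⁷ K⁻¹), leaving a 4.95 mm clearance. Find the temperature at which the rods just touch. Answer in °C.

α₁L₁ = 5.1296×10⁻⁵ m/K, α₂L₂ = 6.6468×10⁻⁶ m/K → total 5.79428×10⁻⁵ m/K
ΔT = g/(α₁L₁+α₂L₂) = 4.95×10⁻³ / 5.79428×10⁻⁵ = 85.43 K
T = 15.5 + 85.43 = 100.93 °C

T = 101 °C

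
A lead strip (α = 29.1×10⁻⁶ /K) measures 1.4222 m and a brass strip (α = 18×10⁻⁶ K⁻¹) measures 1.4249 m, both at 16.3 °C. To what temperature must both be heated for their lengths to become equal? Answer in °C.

T = 187.9 °C

L₁(1 + α₁ΔT) = L₂(1 + α₂ΔT) ⇒ ΔT = (L₂ − L₁)/(α₁L₁ − α₂L₂)
L₂ − L₁ = 1.4249 − 1.4222 = 2.70×10⁻³ m
α₁L₁ − α₂L₂ = 29.1×10⁻⁶×1.4222 − 18×10⁻⁶×1.4249 = 1.573782×10⁻⁵ m/K
ΔT = 2.70×10⁻³ / 1.573782×10⁻⁵ = 171.561 K
T = 16.3 + 171.561 = 187.861 °C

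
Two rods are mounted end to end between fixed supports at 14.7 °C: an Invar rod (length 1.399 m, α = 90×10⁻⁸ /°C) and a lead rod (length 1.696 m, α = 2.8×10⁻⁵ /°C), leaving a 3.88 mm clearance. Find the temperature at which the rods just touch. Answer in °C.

T = 94.3 °C

α₁L₁ = 1.2591×10⁻⁶ m/K, α₂L₂ = 4.7488×10⁻⁵ m/K → total 4.87471×10⁻⁵ m/K
ΔT = g/(α₁L₁+α₂L₂) = 3.88×10⁻³ / 4.87471×10⁻⁵ = 79.594 K
T = 14.7 + 79.594 = 94.294 °C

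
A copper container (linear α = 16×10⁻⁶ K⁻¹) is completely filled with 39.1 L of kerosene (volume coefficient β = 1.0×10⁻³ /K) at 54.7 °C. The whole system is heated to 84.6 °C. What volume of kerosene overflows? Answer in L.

The container also expands: β_container ≈ 3α = 4.8×10⁻⁵ /K
Net overflow = V₀(β_liq − 3α_cont)ΔT
β − 3α = 1.00×10⁻³ − 4.8×10⁻⁵ = 9.52×10⁻⁴ /K; ΔT = 29.9 K
ΔV = 39.1 × 9.52×10⁻⁴ × 29.9 = 1.11 L

1.11 L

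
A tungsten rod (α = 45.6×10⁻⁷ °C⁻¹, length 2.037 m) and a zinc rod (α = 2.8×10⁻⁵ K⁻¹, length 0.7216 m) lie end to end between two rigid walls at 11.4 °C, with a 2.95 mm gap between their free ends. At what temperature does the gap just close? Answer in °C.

T = 111 °C

Gap closes when ΔL₁ + ΔL₂ = 2.95 mm = 2.95×10⁻³ m
(α₁L₁ + α₂L₂)ΔT = g
α₁L₁ + α₂L₂ = 45.6×10⁻⁷×2.037 + 2.8×10⁻⁵×0.7216 = 2.949352×10⁻⁵ m/K
ΔT = 2.95×10⁻³ / 2.949352×10⁻⁵ = 100.02 K
T = 11.4 + 100.02 = 111.42 °C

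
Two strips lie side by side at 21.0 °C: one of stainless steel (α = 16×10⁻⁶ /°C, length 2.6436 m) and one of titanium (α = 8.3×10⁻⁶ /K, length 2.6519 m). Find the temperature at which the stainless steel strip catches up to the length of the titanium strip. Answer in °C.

Equal length when α₁L₁ΔT − α₂L₂ΔT = L₂ − L₁ = 8.30×10⁻³ m
α₁L₁ = 4.22976×10⁻⁵, α₂L₂ = 2.201077×10⁻⁵ → Δ(αL) = 2.028683×10⁻⁵ m/K
ΔT = 8.30×10⁻³ / 2.028683×10⁻⁵ = 409.132 K, so T = 21.0 + 409.132 = 430.132 °C

T = 430.1 °C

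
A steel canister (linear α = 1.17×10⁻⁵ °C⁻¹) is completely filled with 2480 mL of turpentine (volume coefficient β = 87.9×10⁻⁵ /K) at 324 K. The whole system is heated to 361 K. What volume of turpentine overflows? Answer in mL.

The canister also expands: β_container ≈ 3α = 3.51×10⁻⁵ /K
Net overflow = V₀(β_liq − 3α_cont)ΔT
β − 3α = 8.79×10⁻⁴ − 3.51×10⁻⁵ = 8.439×10⁻⁴ /K; ΔT = 37 K
ΔV = 2480 × 8.439×10⁻⁴ × 37 = 77.4 mL

77.4 mL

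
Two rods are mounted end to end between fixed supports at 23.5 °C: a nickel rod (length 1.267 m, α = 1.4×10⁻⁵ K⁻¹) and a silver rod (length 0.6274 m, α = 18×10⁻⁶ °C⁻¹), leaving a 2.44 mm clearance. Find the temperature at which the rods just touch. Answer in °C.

T = 108 °C

Gap closes when ΔL₁ + ΔL₂ = 2.44 mm = 2.44×10⁻³ m
(α₁L₁ + α₂L₂)ΔT = g
α₁L₁ + α₂L₂ = 1.4×10⁻⁵×1.267 + 18×10⁻⁶×0.6274 = 2.90312×10⁻⁵ m/K
ΔT = 2.44×10⁻³ / 2.90312×10⁻⁵ = 84.05 K
T = 23.5 + 84.05 = 107.55 °C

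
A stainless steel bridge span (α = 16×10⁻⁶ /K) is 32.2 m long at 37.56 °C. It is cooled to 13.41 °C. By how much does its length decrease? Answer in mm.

|ΔT| = |13.41 − 37.56| = 24.15 K
ΔL = αL₀ΔT = (16×10⁻⁶)(32.2)(24.15) = 1.24×10⁻² m

ΔL = 12.4 mm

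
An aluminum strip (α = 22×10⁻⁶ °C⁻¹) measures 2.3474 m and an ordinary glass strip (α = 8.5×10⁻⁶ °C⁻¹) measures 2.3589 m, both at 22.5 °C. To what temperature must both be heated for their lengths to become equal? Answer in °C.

T = 386.5 °C

Equal length when α₁L₁ΔT − α₂L₂ΔT = L₂ − L₁ = 1.15×10⁻² m
α₁L₁ = 5.16428×10⁻⁵, α₂L₂ = 2.005065×10⁻⁵ → Δ(αL) = 3.159215×10⁻⁵ m/K
ΔT = 1.15×10⁻² / 3.159215×10⁻⁵ = 364.014 K, so T = 22.5 + 364.014 = 386.514 °C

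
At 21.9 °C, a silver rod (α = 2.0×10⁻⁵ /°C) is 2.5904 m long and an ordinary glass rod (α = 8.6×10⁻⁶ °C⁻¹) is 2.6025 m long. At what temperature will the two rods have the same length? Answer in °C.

T = 433.1 °C

L₁(1 + α₁ΔT) = L₂(1 + α₂ΔT) ⇒ ΔT = (L₂ − L₁)/(α₁L₁ − α₂L₂)
L₂ − L₁ = 2.6025 − 2.5904 = 1.21×10⁻² m
α₁L₁ − α₂L₂ = 2.0×10⁻⁵×2.5904 − 8.6×10⁻⁶×2.6025 = 2.94265×10⁻⁵ m/K
ΔT = 1.21×10⁻² / 2.94265×10⁻⁵ = 411.194 K
T = 21.9 + 411.194 = 433.094 °C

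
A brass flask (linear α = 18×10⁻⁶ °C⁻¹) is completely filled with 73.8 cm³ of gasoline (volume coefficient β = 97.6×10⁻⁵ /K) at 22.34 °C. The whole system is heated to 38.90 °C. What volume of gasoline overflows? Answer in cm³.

1.13 cm³

The flask also expands: β_container ≈ 3α = 5.4×10⁻⁵ /K
Net overflow = V₀(β_liq − 3α_cont)ΔT
β − 3α = 9.76×10⁻⁴ − 5.4×10⁻⁵ = 9.22×10⁻⁴ /K; ΔT = 16.56 K
ΔV = 73.8 × 9.22×10⁻⁴ × 16.56 = 1.13 cm³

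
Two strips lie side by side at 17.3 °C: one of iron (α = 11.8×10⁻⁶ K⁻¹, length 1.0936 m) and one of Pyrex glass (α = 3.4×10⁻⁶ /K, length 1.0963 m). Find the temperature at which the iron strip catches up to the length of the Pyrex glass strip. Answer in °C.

Equal length when α₁L₁ΔT − α₂L₂ΔT = L₂ − L₁ = 2.70×10⁻³ m
α₁L₁ = 1.290448×10⁻⁵, α₂L₂ = 3.72742×10⁻⁶ → Δ(αL) = 9.17706×10⁻⁶ m/K
ΔT = 2.70×10⁻³ / 9.17706×10⁻⁶ = 294.212 K, so T = 17.3 + 294.212 = 311.512 °C

T = 311.5 °C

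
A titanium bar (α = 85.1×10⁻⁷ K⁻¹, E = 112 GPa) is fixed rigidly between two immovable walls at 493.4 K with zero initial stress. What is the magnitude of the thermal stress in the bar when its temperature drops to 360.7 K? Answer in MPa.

Fully constrained: the free strain ε = αΔT is blocked, so σ = Eε = EαΔT.
|ΔT| = 132.7 K
σ = 112×10⁹ × 85.1×10⁻⁷ × 132.7 = 1.26×10⁸ Pa

σ = 126 MPa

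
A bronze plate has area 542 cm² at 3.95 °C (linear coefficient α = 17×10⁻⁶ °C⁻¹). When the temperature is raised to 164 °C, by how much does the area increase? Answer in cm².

ΔA = 2.95 cm²

Area coefficient ≈ 2α; |ΔT| = 160.05 K
ΔA = 2αA₀ΔT = 2(17×10⁻⁶)(542)(160.05) = 2.95 cm²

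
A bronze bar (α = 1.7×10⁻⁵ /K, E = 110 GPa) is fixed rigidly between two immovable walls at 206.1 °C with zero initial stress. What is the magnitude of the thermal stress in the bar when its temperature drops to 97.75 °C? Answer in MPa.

σ = 203 MPa

Fully constrained: the free strain ε = αΔT is blocked, so σ = Eε = EαΔT.
|ΔT| = 108.35 K
σ = 110×10⁹ × 1.7×10⁻⁵ × 108.35 = 2.03×10⁸ Pa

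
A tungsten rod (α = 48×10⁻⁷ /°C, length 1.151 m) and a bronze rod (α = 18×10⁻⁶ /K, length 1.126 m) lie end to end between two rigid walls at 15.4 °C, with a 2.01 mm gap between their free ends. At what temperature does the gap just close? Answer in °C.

T = 93.3 °C

α₁L₁ = 5.5248×10⁻⁶ m/K, α₂L₂ = 2.0268×10⁻⁵ m/K → total 2.57928×10⁻⁵ m/K
ΔT = g/(α₁L₁+α₂L₂) = 2.01×10⁻³ / 2.57928×10⁻⁵ = 77.929 K
T = 15.4 + 77.929 = 93.329 °C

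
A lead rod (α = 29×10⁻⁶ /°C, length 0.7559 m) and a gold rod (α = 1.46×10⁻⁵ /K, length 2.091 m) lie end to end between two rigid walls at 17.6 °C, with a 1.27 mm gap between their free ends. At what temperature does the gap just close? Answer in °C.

α₁L₁ = 2.19211×10⁻⁵ m/K, α₂L₂ = 3.05286×10⁻⁵ m/K → total 5.24497×10⁻⁵ m/K
ΔT = g/(α₁L₁+α₂L₂) = 1.27×10⁻³ / 5.24497×10⁻⁵ = 24.214 K
T = 17.6 + 24.214 = 41.814 °C

T = 41.8 °C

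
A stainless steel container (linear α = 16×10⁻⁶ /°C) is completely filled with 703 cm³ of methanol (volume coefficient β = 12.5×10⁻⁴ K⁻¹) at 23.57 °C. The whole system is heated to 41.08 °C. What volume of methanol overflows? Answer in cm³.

14.8 cm³

The container also expands: β_container ≈ 3α = 4.8×10⁻⁵ /K
Net overflow = V₀(β_liq − 3α_cont)ΔT
β − 3α = 1.25×10⁻³ − 4.8×10⁻⁵ = 1.202×10⁻³ /K; ΔT = 17.51 K
ΔV = 703 × 1.202×10⁻³ × 17.51 = 14.8 cm³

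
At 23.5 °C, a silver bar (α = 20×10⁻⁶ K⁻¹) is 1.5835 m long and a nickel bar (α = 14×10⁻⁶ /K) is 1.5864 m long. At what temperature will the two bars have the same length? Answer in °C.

Equal length when α₁L₁ΔT − α₂L₂ΔT = L₂ − L₁ = 2.90×10⁻³ m
α₁L₁ = 3.167×10⁻⁵, α₂L₂ = 2.22096×10⁻⁵ → Δ(αL) = 9.4604×10⁻⁶ m/K
ΔT = 2.90×10⁻³ / 9.4604×10⁻⁶ = 306.541 K, so T = 23.5 + 306.541 = 330.041 °C

T = 330.0 °C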